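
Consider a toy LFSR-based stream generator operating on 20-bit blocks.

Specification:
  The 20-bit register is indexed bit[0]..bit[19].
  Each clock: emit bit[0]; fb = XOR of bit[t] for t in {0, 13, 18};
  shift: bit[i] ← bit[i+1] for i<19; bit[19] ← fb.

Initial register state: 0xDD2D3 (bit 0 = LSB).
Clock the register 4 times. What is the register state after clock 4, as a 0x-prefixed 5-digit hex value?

0x6DD2D

reg_0 = 0xDD2D3
clock 1: out=1, reg = 0x6E969
clock 2: out=1, reg = 0xB74B4
clock 3: out=0, reg = 0xDBA5A
clock 4: out=0, reg = 0x6DD2D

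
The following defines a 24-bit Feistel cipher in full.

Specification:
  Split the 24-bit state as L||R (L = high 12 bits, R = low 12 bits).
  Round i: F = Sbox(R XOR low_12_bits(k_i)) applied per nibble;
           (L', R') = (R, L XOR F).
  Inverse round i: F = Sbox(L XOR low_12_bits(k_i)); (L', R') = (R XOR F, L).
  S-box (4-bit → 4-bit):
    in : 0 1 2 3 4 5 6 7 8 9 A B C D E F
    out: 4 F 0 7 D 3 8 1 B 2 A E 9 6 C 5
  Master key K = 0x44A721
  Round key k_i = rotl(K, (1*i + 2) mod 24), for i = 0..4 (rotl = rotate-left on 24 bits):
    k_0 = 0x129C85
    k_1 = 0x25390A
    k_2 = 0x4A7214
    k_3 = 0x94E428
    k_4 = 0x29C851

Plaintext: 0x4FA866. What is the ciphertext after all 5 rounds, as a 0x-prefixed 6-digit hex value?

0x327B62

s_0 = plaintext = 0x4FA866
s_1 = Round(s_0, k_0) = 0x86693D
s_2 = Round(s_1, k_1) = 0x93DC17
s_3 = Round(s_2, k_2) = 0xC1757A
s_4 = Round(s_3, k_3) = 0x57A327
s_5 = Round(s_4, k_4) = 0x327B62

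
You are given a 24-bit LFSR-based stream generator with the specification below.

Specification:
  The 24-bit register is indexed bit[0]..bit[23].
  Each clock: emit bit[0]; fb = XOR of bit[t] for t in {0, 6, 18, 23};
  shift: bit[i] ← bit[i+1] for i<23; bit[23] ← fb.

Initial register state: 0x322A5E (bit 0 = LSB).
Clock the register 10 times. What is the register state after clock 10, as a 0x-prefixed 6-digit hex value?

reg_0 = 0x322A5E
clock 1: out=0, reg = 0x99152F
clock 2: out=1, reg = 0x4C8A97
clock 3: out=1, reg = 0x26454B
clock 4: out=1, reg = 0x9322A5
clock 5: out=1, reg = 0x499152
clock 6: out=0, reg = 0xA4C8A9
clock 7: out=1, reg = 0xD26454
clock 8: out=0, reg = 0x69322A
clock 9: out=0, reg = 0x349915
clock 10: out=1, reg = 0x1A4C8A

0x1A4C8A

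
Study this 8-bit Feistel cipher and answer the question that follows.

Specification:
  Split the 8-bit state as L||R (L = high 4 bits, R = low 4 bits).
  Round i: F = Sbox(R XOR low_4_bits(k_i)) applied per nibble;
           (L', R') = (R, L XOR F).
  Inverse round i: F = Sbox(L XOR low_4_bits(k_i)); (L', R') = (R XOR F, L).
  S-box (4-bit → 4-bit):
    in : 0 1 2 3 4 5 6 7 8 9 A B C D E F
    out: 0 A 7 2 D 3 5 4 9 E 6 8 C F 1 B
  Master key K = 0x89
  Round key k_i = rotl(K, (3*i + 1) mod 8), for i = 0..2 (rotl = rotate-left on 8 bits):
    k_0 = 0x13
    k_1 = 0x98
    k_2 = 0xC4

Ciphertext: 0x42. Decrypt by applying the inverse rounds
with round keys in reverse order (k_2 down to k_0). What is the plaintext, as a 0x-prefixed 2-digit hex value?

0x82

s_0 = ciphertext = 0x42
s_1 = InvRound(s_0, k_2) = 0x24
s_2 = InvRound(s_1, k_1) = 0x22
s_3 = InvRound(s_2, k_0) = 0x82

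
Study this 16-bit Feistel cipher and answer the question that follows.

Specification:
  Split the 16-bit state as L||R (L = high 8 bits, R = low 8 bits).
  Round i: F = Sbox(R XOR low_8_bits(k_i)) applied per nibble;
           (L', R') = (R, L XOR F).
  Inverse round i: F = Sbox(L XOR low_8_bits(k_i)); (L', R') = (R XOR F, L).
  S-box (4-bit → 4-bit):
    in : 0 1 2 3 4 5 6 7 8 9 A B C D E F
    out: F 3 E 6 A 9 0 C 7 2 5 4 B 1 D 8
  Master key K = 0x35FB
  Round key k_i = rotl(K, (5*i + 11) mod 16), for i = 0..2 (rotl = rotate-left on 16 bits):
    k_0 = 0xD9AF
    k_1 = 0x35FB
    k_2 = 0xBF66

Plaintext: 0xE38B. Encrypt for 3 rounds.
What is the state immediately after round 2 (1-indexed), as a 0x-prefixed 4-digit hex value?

0x0905

s_0 = plaintext = 0xE38B
s_1 = Round(s_0, k_0) = 0x8B09
s_2 = Round(s_1, k_1) = 0x0905
s_3 = Round(s_2, k_2) = 0x050F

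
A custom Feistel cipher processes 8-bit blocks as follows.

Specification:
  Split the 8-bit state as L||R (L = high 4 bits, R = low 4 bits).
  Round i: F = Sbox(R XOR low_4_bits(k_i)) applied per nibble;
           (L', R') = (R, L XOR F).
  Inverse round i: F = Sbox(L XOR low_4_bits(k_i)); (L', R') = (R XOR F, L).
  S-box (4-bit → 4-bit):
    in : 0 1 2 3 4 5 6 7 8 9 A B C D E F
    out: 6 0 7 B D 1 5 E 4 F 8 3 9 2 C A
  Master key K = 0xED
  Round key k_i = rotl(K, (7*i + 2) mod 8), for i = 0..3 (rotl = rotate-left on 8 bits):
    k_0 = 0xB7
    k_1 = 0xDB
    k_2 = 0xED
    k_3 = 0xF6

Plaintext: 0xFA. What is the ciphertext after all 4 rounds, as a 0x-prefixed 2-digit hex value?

s_0 = plaintext = 0xFA
s_1 = Round(s_0, k_0) = 0xAD
s_2 = Round(s_1, k_1) = 0xDF
s_3 = Round(s_2, k_2) = 0xFA
s_4 = Round(s_3, k_3) = 0xA6

0xA6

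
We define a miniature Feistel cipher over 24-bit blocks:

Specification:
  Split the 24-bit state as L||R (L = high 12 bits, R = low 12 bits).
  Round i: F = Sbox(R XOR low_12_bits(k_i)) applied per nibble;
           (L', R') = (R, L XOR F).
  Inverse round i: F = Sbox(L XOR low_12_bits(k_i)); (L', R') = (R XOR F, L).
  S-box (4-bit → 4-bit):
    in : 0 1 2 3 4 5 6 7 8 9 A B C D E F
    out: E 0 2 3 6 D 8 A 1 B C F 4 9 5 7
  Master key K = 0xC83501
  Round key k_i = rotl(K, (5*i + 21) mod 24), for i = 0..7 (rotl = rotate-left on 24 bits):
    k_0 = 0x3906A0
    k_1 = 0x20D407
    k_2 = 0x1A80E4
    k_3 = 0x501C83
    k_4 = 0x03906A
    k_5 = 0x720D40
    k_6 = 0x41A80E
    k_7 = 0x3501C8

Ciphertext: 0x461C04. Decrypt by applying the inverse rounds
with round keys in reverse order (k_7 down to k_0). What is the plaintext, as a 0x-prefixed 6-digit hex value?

s_0 = ciphertext = 0x461C04
s_1 = InvRound(s_0, k_7) = 0x1CF461
s_2 = InvRound(s_1, k_6) = 0xF211CF
s_3 = InvRound(s_2, k_5) = 0x34FF21
s_4 = InvRound(s_3, k_4) = 0xC0C34F
s_5 = InvRound(s_4, k_3) = 0xD58C0C
s_6 = InvRound(s_5, k_2) = 0x5F8D58
s_7 = InvRound(s_6, k_1) = 0xD2F5F8
s_8 = InvRound(s_7, k_0) = 0xAEFD2F

0xAEFD2F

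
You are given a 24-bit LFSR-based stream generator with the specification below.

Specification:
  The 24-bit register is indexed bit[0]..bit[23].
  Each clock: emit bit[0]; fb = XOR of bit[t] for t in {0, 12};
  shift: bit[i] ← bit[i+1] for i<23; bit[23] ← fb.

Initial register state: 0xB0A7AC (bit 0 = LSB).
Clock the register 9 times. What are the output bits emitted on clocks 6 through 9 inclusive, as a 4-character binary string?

1011

reg_0 = 0xB0A7AC
clock 1: out=0, reg = 0x5853D6
clock 2: out=0, reg = 0xAC29EB
clock 3: out=1, reg = 0xD614F5
clock 4: out=1, reg = 0x6B0A7A
clock 5: out=0, reg = 0x35853D
clock 6: out=1, reg = 0x9AC29E
clock 7: out=0, reg = 0x4D614F
clock 8: out=1, reg = 0xA6B0A7
clock 9: out=1, reg = 0x535853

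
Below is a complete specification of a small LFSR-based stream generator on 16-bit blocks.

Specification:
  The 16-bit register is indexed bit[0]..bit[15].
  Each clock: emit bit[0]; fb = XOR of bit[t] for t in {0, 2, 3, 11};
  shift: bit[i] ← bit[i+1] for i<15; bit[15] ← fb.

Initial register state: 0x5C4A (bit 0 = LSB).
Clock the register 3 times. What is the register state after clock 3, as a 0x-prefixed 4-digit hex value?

reg_0 = 0x5C4A
clock 1: out=0, reg = 0x2E25
clock 2: out=1, reg = 0x9712
clock 3: out=0, reg = 0x4B89

0x4B89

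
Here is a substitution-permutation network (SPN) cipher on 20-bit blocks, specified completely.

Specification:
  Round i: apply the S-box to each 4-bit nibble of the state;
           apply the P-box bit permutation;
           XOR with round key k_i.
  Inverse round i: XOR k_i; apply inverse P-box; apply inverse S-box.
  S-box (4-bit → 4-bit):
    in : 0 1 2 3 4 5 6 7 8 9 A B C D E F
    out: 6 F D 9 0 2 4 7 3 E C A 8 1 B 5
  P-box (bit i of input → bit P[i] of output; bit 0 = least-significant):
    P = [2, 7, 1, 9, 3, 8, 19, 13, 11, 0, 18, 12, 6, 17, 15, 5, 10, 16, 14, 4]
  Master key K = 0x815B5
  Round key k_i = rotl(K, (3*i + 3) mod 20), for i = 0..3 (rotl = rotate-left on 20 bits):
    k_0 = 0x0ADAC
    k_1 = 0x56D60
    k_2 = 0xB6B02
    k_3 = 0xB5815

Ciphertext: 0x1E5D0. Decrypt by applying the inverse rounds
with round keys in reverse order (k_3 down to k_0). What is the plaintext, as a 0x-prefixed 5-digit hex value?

s_0 = ciphertext = 0x1E5D0
s_1 = InvRound(s_0, k_3) = 0xD7E98
s_2 = InvRound(s_1, k_2) = 0x35A80
s_3 = InvRound(s_2, k_1) = 0xDEABB
s_4 = InvRound(s_3, k_0) = 0x14002

0x14002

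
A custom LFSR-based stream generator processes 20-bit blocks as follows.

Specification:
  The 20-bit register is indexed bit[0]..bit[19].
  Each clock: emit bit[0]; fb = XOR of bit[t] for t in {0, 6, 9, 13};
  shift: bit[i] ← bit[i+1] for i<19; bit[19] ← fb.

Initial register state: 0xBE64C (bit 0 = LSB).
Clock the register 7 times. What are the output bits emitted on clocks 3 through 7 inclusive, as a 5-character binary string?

11001

reg_0 = 0xBE64C
clock 1: out=0, reg = 0xDF326
clock 2: out=0, reg = 0x6F993
clock 3: out=1, reg = 0x37CC9
clock 4: out=1, reg = 0x9BE64
clock 5: out=0, reg = 0xCDF32
clock 6: out=0, reg = 0xE6F99
clock 7: out=1, reg = 0xF37CC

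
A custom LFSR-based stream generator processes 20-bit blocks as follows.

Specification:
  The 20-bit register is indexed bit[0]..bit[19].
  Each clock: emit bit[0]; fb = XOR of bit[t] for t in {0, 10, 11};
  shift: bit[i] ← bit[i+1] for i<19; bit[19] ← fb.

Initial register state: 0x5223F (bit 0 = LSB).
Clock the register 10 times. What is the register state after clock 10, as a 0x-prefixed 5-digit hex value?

0x74D48

reg_0 = 0x5223F
clock 1: out=1, reg = 0xA911F
clock 2: out=1, reg = 0xD488F
clock 3: out=1, reg = 0x6A447
clock 4: out=1, reg = 0x35223
clock 5: out=1, reg = 0x9A911
clock 6: out=1, reg = 0x4D488
clock 7: out=0, reg = 0xA6A44
clock 8: out=0, reg = 0xD3522
clock 9: out=0, reg = 0xE9A91
clock 10: out=1, reg = 0x74D48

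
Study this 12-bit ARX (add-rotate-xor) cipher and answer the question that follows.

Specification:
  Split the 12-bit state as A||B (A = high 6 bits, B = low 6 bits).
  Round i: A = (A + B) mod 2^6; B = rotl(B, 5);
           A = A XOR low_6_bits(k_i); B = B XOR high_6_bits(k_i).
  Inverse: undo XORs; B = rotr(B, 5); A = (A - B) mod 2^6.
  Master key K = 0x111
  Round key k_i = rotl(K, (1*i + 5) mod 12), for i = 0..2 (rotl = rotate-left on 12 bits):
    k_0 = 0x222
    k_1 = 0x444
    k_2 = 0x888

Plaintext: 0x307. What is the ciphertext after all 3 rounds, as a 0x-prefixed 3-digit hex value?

0xD30

s_0 = plaintext = 0x307
s_1 = Round(s_0, k_0) = 0xC6B
s_2 = Round(s_1, k_1) = 0x624
s_3 = Round(s_2, k_2) = 0xD30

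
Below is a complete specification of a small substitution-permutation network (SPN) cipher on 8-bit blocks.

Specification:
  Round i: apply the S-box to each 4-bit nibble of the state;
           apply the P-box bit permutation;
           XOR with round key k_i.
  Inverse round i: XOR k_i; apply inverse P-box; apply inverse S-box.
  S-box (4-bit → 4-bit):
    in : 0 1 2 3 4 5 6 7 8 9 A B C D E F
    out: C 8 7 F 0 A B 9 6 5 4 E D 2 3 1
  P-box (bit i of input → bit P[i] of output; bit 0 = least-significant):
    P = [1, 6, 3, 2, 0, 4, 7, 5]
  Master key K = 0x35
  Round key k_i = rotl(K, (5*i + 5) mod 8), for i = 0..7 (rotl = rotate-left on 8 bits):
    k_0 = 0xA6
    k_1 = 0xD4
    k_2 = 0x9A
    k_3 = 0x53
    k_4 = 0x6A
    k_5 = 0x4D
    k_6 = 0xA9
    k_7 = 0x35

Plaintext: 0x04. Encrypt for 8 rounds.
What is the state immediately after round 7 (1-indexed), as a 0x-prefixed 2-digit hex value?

s_0 = plaintext = 0x04
s_1 = Round(s_0, k_0) = 0x06
s_2 = Round(s_1, k_1) = 0x32
s_3 = Round(s_2, k_2) = 0x61
s_4 = Round(s_3, k_3) = 0x66
s_5 = Round(s_4, k_4) = 0x1D
s_6 = Round(s_5, k_5) = 0x2D
s_7 = Round(s_6, k_6) = 0x78
s_8 = Round(s_7, k_7) = 0x5C

0x78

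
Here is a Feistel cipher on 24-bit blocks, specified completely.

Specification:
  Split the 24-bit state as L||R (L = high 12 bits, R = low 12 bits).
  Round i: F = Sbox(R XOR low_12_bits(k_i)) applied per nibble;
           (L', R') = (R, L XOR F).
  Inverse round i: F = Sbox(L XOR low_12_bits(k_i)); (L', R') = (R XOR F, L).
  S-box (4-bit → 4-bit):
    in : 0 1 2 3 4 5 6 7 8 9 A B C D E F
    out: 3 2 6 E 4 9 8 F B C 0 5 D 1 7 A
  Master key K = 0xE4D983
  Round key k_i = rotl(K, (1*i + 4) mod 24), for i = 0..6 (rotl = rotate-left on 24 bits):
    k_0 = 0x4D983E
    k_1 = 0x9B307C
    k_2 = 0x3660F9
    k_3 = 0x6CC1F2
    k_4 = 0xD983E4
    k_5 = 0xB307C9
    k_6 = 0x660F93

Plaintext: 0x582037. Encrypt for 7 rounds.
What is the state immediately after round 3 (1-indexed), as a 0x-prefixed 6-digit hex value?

s_0 = plaintext = 0x582037
s_1 = Round(s_0, k_0) = 0x037EBE
s_2 = Round(s_1, k_1) = 0xEBE7E1
s_3 = Round(s_2, k_2) = 0x7E1195
s_4 = Round(s_3, k_3) = 0x19546E
s_5 = Round(s_4, k_4) = 0x46EE25
s_6 = Round(s_5, k_5) = 0xE25813
s_7 = Round(s_6, k_6) = 0x813196

0x7E1195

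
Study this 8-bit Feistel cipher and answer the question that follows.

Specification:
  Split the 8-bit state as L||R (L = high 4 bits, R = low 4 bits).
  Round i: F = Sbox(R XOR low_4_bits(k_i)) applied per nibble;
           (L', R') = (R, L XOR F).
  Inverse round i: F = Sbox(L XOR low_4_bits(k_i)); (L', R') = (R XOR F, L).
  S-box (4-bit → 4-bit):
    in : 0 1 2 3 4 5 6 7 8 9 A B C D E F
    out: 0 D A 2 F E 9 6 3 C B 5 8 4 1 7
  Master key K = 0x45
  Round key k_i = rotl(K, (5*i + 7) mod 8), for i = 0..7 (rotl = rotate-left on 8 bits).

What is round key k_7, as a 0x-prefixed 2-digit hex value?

0x15

K = 0x45
k_0 = rotl(K, (5*0+7) mod 8) = rotl(K, 7) = 0xA2
k_1 = rotl(K, (5*1+7) mod 8) = rotl(K, 4) = 0x54
k_2 = rotl(K, (5*2+7) mod 8) = rotl(K, 1) = 0x8A
k_3 = rotl(K, (5*3+7) mod 8) = rotl(K, 6) = 0x51
k_4 = rotl(K, (5*4+7) mod 8) = rotl(K, 3) = 0x2A
k_5 = rotl(K, (5*5+7) mod 8) = rotl(K, 0) = 0x45
k_6 = rotl(K, (5*6+7) mod 8) = rotl(K, 5) = 0xA8
k_7 = rotl(K, (5*7+7) mod 8) = rotl(K, 2) = 0x15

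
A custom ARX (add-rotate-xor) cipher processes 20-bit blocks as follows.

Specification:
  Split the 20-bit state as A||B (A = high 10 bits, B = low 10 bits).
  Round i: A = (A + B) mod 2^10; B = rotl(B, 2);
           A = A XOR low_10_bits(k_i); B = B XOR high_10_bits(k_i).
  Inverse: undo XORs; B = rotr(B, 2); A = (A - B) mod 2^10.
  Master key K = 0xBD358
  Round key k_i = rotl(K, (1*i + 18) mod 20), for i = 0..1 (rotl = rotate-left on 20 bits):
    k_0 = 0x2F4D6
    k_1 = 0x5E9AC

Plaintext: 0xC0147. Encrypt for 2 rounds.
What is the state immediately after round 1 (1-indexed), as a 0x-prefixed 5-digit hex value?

s_0 = plaintext = 0xC0147
s_1 = Round(s_0, k_0) = 0x245A0
s_2 = Round(s_1, k_1) = 0xE77FB

0x245A0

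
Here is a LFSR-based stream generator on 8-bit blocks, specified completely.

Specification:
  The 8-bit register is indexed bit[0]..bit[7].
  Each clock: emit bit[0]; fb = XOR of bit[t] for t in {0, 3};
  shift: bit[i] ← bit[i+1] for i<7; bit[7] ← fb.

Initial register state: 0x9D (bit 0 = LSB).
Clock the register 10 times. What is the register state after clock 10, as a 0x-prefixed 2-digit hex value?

0xD3

reg_0 = 0x9D
clock 1: out=1, reg = 0x4E
clock 2: out=0, reg = 0xA7
clock 3: out=1, reg = 0xD3
clock 4: out=1, reg = 0xE9
clock 5: out=1, reg = 0x74
clock 6: out=0, reg = 0x3A
clock 7: out=0, reg = 0x9D
clock 8: out=1, reg = 0x4E
clock 9: out=0, reg = 0xA7
clock 10: out=1, reg = 0xD3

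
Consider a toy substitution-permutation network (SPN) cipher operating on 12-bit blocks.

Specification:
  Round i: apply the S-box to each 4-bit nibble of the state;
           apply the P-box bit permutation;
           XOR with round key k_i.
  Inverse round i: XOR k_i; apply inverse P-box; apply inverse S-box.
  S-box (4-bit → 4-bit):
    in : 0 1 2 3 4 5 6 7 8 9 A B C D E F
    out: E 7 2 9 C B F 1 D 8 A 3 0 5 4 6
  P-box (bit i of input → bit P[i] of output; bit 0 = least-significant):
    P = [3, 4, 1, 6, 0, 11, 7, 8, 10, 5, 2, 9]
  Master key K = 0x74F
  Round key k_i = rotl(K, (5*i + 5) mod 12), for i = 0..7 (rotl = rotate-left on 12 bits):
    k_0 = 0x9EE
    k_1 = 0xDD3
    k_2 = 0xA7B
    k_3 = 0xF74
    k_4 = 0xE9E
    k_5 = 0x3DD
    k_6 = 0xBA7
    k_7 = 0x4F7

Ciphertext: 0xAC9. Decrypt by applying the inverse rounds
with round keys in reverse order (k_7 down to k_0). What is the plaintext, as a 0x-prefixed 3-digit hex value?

0x156

s_0 = ciphertext = 0xAC9
s_1 = InvRound(s_0, k_7) = 0x621
s_2 = InvRound(s_1, k_6) = 0xD0E
s_3 = InvRound(s_2, k_5) = 0x310
s_4 = InvRound(s_3, k_4) = 0xD0D
s_5 = InvRound(s_4, k_3) = 0xA75
s_6 = InvRound(s_5, k_2) = 0xECD
s_7 = InvRound(s_6, k_1) = 0x491
s_8 = InvRound(s_7, k_0) = 0x156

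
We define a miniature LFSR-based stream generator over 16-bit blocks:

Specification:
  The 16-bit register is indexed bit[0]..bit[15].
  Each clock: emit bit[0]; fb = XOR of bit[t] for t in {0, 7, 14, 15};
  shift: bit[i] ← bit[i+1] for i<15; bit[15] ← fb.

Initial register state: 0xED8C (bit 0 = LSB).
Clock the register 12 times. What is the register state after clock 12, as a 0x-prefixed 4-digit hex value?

reg_0 = 0xED8C
clock 1: out=0, reg = 0xF6C6
clock 2: out=0, reg = 0xFB63
clock 3: out=1, reg = 0xFDB1
clock 4: out=1, reg = 0x7ED8
clock 5: out=0, reg = 0x3F6C
clock 6: out=0, reg = 0x1FB6
clock 7: out=0, reg = 0x8FDB
clock 8: out=1, reg = 0xC7ED
clock 9: out=1, reg = 0x63F6
clock 10: out=0, reg = 0x31FB
clock 11: out=1, reg = 0x18FD
clock 12: out=1, reg = 0x0C7E

0x0C7E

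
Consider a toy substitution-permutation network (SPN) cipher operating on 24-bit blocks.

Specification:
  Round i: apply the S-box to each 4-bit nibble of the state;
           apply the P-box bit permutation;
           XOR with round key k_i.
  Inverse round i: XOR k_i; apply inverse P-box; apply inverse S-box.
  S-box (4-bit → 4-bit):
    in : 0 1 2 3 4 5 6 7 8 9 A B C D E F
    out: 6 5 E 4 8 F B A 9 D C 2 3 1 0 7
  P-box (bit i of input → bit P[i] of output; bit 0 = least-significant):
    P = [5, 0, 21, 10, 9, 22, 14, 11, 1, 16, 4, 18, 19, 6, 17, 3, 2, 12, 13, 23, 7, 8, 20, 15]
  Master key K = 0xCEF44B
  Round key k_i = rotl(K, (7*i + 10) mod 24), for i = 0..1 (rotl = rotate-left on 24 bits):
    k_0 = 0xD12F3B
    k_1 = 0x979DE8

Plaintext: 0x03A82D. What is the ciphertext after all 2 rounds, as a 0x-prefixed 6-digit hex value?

0x324F42

s_0 = plaintext = 0x03A82D
s_1 = Round(s_0, k_0) = 0x874611
s_2 = Round(s_1, k_1) = 0x324F42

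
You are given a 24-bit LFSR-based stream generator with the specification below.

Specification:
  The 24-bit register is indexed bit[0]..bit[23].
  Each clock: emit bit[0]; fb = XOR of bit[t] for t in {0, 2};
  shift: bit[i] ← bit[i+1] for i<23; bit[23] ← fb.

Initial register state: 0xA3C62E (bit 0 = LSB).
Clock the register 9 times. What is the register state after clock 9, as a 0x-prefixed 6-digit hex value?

reg_0 = 0xA3C62E
clock 1: out=0, reg = 0xD1E317
clock 2: out=1, reg = 0x68F18B
clock 3: out=1, reg = 0xB478C5
clock 4: out=1, reg = 0x5A3C62
clock 5: out=0, reg = 0x2D1E31
clock 6: out=1, reg = 0x968F18
clock 7: out=0, reg = 0x4B478C
clock 8: out=0, reg = 0xA5A3C6
clock 9: out=0, reg = 0xD2D1E3

0xD2D1E3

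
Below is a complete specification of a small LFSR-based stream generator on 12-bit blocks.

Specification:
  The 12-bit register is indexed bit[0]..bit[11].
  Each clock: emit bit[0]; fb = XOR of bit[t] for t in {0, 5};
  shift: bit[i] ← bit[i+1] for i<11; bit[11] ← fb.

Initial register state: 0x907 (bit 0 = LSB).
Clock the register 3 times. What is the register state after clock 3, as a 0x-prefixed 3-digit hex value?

reg_0 = 0x907
clock 1: out=1, reg = 0xC83
clock 2: out=1, reg = 0xE41
clock 3: out=1, reg = 0xF20

0xF20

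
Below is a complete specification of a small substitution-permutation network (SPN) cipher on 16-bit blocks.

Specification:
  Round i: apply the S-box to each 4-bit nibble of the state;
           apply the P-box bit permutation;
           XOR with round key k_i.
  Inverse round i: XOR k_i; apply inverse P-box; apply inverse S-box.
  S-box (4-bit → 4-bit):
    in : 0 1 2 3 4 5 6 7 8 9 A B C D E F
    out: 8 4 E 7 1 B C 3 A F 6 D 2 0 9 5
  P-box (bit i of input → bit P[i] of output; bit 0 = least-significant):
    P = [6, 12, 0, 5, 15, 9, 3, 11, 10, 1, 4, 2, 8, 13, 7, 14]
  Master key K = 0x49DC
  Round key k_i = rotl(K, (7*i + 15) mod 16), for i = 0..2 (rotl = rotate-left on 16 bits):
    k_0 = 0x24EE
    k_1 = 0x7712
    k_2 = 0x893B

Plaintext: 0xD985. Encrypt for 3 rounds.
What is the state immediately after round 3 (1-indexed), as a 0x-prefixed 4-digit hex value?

s_0 = plaintext = 0xD985
s_1 = Round(s_0, k_0) = 0x3A98
s_2 = Round(s_1, k_1) = 0xCCA8
s_3 = Round(s_2, k_2) = 0xBB11

0xBB11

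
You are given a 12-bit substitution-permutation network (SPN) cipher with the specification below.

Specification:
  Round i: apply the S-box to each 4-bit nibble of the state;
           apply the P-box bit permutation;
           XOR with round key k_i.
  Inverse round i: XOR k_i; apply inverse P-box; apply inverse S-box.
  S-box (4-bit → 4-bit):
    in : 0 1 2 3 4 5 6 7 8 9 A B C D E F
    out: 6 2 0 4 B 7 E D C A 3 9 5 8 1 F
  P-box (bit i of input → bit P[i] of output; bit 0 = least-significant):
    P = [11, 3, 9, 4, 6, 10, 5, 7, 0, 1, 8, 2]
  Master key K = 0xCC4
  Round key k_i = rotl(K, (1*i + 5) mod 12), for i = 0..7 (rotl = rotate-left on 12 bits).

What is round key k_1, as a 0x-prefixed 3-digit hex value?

K = 0xCC4
k_0 = rotl(K, (1*0+5) mod 12) = rotl(K, 5) = 0x899
k_1 = rotl(K, (1*1+5) mod 12) = rotl(K, 6) = 0x133

0x133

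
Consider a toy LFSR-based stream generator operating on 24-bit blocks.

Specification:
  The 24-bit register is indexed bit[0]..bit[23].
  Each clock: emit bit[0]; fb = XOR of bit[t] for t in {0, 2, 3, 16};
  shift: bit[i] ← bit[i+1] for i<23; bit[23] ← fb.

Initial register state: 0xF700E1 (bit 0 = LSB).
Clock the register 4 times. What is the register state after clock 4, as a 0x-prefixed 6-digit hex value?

reg_0 = 0xF700E1
clock 1: out=1, reg = 0x7B8070
clock 2: out=0, reg = 0xBDC038
clock 3: out=0, reg = 0x5EE01C
clock 4: out=0, reg = 0x2F700E

0x2F700E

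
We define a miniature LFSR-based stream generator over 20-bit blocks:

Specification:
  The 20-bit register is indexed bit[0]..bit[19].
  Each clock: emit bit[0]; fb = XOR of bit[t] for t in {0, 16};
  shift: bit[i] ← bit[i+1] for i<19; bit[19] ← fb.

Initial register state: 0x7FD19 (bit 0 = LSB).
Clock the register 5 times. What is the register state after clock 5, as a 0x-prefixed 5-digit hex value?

0xF3FE8

reg_0 = 0x7FD19
clock 1: out=1, reg = 0x3FE8C
clock 2: out=0, reg = 0x9FF46
clock 3: out=0, reg = 0xCFFA3
clock 4: out=1, reg = 0xE7FD1
clock 5: out=1, reg = 0xF3FE8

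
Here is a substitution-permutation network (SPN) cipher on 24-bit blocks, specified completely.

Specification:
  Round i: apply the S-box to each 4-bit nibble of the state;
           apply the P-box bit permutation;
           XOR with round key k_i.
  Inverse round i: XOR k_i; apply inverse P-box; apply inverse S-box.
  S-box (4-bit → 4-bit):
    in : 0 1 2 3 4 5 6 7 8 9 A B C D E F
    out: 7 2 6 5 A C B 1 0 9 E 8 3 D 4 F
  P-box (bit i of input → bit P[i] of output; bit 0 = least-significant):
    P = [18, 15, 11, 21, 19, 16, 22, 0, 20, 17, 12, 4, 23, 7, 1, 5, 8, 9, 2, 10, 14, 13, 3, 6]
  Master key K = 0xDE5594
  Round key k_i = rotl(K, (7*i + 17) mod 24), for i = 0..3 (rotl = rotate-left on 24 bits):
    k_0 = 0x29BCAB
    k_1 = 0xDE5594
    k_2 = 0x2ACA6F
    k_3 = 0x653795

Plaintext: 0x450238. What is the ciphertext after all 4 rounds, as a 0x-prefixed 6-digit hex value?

s_0 = plaintext = 0x450238
s_1 = Round(s_0, k_0) = 0xE3886D
s_2 = Round(s_1, k_1) = 0xF35C99
s_3 = Round(s_2, k_2) = 0x14AB00
s_4 = Round(s_3, k_3) = 0x289927

0x289927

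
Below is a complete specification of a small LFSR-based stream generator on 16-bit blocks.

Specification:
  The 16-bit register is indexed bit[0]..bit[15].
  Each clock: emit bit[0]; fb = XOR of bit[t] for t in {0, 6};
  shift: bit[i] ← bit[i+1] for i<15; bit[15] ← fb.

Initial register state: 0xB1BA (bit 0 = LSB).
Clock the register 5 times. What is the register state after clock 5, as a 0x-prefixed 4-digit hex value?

0xE58D

reg_0 = 0xB1BA
clock 1: out=0, reg = 0x58DD
clock 2: out=1, reg = 0x2C6E
clock 3: out=0, reg = 0x9637
clock 4: out=1, reg = 0xCB1B
clock 5: out=1, reg = 0xE58D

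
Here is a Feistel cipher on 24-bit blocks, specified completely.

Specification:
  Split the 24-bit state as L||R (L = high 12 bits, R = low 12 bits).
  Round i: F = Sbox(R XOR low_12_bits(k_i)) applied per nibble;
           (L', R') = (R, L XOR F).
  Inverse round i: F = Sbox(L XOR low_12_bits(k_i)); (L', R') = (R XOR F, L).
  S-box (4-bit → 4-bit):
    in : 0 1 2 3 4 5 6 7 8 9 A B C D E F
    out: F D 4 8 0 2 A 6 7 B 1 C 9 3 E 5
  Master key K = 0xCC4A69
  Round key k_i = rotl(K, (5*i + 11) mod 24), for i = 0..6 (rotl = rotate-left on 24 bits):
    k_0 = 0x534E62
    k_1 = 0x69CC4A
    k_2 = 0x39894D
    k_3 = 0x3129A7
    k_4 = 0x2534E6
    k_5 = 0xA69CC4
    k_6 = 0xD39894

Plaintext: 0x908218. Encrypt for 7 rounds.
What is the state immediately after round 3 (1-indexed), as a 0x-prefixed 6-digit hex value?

s_0 = plaintext = 0x908218
s_1 = Round(s_0, k_0) = 0x218069
s_2 = Round(s_1, k_1) = 0x069B50
s_3 = Round(s_2, k_2) = 0xB504BA
s_4 = Round(s_3, k_3) = 0x4BA883
s_5 = Round(s_4, k_4) = 0x883D18
s_6 = Round(s_5, k_5) = 0xD185BA
s_7 = Round(s_6, k_6) = 0x5BAE56

0xB504BA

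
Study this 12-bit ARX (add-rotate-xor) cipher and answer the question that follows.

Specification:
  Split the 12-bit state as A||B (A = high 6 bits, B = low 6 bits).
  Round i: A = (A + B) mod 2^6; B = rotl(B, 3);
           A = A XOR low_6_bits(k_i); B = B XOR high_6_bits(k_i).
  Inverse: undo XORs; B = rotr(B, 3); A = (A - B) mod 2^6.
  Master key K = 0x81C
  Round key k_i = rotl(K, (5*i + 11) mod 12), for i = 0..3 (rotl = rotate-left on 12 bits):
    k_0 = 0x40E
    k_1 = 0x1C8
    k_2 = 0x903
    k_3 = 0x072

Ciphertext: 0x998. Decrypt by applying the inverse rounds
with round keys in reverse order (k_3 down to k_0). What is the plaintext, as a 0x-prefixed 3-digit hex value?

0xA38

s_0 = ciphertext = 0x998
s_1 = InvRound(s_0, k_3) = 0x24B
s_2 = InvRound(s_1, k_2) = 0x37D
s_3 = InvRound(s_2, k_1) = 0xB97
s_4 = InvRound(s_3, k_0) = 0xA38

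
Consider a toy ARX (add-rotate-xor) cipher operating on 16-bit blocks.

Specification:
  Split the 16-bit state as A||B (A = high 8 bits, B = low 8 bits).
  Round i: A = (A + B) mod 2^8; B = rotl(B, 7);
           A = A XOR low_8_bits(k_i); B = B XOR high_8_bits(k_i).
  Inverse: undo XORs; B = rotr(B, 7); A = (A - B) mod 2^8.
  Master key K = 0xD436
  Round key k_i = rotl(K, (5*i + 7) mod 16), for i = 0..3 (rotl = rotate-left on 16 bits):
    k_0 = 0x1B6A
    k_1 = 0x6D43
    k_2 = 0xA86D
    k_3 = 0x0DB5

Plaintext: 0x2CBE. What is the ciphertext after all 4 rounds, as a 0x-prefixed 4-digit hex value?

0x7F8A

s_0 = plaintext = 0x2CBE
s_1 = Round(s_0, k_0) = 0x8044
s_2 = Round(s_1, k_1) = 0x874F
s_3 = Round(s_2, k_2) = 0xBB0F
s_4 = Round(s_3, k_3) = 0x7F8A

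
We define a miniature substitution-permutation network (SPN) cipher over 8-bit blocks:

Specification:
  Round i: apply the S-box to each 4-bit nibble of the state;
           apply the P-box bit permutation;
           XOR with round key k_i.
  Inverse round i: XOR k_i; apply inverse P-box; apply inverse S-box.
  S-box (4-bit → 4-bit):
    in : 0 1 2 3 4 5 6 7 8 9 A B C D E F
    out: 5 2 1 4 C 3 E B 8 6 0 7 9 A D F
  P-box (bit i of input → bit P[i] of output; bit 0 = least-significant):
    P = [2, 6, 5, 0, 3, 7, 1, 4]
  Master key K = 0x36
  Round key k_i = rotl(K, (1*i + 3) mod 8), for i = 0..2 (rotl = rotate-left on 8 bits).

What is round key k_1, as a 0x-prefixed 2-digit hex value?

K = 0x36
k_0 = rotl(K, (1*0+3) mod 8) = rotl(K, 3) = 0xB1
k_1 = rotl(K, (1*1+3) mod 8) = rotl(K, 4) = 0x63

0x63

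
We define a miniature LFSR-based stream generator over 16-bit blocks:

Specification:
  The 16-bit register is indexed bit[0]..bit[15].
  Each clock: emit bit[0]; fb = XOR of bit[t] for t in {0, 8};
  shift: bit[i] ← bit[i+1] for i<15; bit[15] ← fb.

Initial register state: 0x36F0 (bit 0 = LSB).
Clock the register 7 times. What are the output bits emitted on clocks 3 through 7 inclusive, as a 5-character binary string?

reg_0 = 0x36F0
clock 1: out=0, reg = 0x1B78
clock 2: out=0, reg = 0x8DBC
clock 3: out=0, reg = 0xC6DE
clock 4: out=0, reg = 0x636F
clock 5: out=1, reg = 0x31B7
clock 6: out=1, reg = 0x18DB
clock 7: out=1, reg = 0x8C6D

00111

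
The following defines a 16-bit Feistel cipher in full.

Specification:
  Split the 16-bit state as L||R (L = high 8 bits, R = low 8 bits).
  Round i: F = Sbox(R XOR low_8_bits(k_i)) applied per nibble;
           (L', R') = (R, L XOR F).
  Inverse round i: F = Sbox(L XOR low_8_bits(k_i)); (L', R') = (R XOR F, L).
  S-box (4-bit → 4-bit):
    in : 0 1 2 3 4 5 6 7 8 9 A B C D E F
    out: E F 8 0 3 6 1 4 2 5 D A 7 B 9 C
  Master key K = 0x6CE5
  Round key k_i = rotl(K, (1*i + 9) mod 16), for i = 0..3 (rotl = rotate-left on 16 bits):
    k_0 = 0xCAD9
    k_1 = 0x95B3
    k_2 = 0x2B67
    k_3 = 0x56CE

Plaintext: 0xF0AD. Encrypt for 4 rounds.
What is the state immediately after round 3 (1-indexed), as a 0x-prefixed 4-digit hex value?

0x4330

s_0 = plaintext = 0xF0AD
s_1 = Round(s_0, k_0) = 0xADB3
s_2 = Round(s_1, k_1) = 0xB343
s_3 = Round(s_2, k_2) = 0x4330
s_4 = Round(s_3, k_3) = 0x308A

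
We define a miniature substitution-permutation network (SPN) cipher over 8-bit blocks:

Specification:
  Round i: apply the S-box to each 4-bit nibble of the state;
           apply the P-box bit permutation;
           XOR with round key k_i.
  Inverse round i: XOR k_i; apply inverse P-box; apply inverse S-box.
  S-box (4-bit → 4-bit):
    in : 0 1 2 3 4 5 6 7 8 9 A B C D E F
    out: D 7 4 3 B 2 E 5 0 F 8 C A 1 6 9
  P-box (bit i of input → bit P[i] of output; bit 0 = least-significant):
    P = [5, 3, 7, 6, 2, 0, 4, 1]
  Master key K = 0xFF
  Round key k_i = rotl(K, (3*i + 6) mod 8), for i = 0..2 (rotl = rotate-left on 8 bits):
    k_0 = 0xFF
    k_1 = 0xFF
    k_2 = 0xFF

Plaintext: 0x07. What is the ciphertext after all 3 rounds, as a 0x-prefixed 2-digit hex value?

0x0A

s_0 = plaintext = 0x07
s_1 = Round(s_0, k_0) = 0x49
s_2 = Round(s_1, k_1) = 0x10
s_3 = Round(s_2, k_2) = 0x0A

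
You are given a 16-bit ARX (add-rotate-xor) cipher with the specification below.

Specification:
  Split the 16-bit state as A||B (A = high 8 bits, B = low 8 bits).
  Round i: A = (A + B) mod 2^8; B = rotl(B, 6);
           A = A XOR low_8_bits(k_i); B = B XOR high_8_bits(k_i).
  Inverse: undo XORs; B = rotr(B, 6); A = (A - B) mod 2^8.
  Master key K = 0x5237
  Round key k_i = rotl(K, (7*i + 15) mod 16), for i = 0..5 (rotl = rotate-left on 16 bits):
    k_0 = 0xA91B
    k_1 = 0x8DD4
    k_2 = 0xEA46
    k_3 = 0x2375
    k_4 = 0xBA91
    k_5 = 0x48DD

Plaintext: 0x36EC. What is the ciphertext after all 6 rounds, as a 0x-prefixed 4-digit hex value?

0x3256

s_0 = plaintext = 0x36EC
s_1 = Round(s_0, k_0) = 0x3992
s_2 = Round(s_1, k_1) = 0x1F29
s_3 = Round(s_2, k_2) = 0x0EA0
s_4 = Round(s_3, k_3) = 0xDB0B
s_5 = Round(s_4, k_4) = 0x7778
s_6 = Round(s_5, k_5) = 0x3256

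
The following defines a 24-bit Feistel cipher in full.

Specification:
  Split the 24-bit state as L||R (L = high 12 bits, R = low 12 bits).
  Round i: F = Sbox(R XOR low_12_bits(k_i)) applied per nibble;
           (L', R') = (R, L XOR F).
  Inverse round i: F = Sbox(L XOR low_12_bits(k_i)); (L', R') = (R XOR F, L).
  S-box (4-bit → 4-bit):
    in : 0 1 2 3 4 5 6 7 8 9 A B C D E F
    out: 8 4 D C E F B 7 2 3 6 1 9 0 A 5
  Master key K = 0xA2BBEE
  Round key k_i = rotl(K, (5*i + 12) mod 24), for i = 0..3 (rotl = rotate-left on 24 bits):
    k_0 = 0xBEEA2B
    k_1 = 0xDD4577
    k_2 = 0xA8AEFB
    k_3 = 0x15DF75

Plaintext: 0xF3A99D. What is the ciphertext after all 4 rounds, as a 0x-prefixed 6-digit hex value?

s_0 = plaintext = 0xF3A99D
s_1 = Round(s_0, k_0) = 0x99D321
s_2 = Round(s_1, k_1) = 0x321266
s_3 = Round(s_2, k_2) = 0x266A11
s_4 = Round(s_3, k_3) = 0xA11DD8

0xA11DD8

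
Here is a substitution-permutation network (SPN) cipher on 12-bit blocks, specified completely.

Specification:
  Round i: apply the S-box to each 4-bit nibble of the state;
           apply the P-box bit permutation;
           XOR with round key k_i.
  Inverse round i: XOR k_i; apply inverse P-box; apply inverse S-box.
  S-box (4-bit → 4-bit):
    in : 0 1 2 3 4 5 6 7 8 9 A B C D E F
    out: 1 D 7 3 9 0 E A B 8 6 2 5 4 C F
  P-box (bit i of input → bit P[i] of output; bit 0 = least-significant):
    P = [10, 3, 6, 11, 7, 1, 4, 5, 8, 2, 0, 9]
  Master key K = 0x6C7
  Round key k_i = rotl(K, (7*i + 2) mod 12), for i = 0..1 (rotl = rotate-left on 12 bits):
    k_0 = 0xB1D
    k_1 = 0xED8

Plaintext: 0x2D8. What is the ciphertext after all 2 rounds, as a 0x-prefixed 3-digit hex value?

0x85D

s_0 = plaintext = 0x2D8
s_1 = Round(s_0, k_0) = 0x600
s_2 = Round(s_1, k_1) = 0x85D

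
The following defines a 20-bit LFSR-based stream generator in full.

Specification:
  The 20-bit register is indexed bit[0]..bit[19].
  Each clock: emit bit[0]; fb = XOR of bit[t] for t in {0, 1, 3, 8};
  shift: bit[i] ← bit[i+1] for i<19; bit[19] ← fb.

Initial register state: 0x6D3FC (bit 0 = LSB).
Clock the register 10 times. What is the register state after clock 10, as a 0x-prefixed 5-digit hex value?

reg_0 = 0x6D3FC
clock 1: out=0, reg = 0x369FE
clock 2: out=0, reg = 0x9B4FF
clock 3: out=1, reg = 0xCDA7F
clock 4: out=1, reg = 0xE6D3F
clock 5: out=1, reg = 0x7369F
clock 6: out=1, reg = 0xB9B4F
clock 7: out=1, reg = 0x5CDA7
clock 8: out=1, reg = 0xAE6D3
clock 9: out=1, reg = 0x57369
clock 10: out=1, reg = 0xAB9B4

0xAB9B4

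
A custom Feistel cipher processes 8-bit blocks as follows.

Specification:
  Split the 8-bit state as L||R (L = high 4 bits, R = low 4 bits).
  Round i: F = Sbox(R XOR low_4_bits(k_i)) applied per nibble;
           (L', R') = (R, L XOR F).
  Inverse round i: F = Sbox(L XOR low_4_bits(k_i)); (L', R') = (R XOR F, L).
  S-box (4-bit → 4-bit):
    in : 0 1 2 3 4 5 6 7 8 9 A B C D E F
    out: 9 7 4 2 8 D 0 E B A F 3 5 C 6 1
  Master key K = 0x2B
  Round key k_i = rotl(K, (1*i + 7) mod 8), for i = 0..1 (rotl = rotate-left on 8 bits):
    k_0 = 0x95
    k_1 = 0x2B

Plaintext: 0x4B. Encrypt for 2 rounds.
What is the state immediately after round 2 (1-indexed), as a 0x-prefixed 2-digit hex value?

0x21

s_0 = plaintext = 0x4B
s_1 = Round(s_0, k_0) = 0xB2
s_2 = Round(s_1, k_1) = 0x21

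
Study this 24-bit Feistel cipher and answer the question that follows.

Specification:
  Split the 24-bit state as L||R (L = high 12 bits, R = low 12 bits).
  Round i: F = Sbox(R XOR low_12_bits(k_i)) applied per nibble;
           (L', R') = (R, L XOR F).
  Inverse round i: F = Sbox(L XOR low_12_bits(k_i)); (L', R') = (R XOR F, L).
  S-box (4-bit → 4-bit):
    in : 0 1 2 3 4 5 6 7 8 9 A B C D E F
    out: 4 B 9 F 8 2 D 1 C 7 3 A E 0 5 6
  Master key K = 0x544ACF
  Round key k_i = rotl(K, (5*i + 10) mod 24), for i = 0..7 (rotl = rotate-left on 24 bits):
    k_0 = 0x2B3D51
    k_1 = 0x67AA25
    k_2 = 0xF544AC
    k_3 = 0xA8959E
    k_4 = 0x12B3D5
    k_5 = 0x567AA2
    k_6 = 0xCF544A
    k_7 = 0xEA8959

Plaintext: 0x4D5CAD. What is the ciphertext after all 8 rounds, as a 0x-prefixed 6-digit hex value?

0x964F03

s_0 = plaintext = 0x4D5CAD
s_1 = Round(s_0, k_0) = 0xCADFBB
s_2 = Round(s_1, k_1) = 0xFBBED8
s_3 = Round(s_2, k_2) = 0xED8CA3
s_4 = Round(s_3, k_3) = 0xCA3928
s_5 = Round(s_4, k_4) = 0x928FC3
s_6 = Round(s_5, k_5) = 0xFC3BF3
s_7 = Round(s_6, k_6) = 0xBF3964
s_8 = Round(s_7, k_7) = 0x964F03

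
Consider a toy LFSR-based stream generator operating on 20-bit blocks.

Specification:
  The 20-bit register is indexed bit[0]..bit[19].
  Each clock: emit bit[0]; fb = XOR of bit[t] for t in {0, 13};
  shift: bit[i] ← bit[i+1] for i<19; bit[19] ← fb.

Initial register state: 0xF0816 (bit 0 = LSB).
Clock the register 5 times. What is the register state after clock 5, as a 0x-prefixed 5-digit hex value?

0x77840

reg_0 = 0xF0816
clock 1: out=0, reg = 0x7840B
clock 2: out=1, reg = 0xBC205
clock 3: out=1, reg = 0xDE102
clock 4: out=0, reg = 0xEF081
clock 5: out=1, reg = 0x77840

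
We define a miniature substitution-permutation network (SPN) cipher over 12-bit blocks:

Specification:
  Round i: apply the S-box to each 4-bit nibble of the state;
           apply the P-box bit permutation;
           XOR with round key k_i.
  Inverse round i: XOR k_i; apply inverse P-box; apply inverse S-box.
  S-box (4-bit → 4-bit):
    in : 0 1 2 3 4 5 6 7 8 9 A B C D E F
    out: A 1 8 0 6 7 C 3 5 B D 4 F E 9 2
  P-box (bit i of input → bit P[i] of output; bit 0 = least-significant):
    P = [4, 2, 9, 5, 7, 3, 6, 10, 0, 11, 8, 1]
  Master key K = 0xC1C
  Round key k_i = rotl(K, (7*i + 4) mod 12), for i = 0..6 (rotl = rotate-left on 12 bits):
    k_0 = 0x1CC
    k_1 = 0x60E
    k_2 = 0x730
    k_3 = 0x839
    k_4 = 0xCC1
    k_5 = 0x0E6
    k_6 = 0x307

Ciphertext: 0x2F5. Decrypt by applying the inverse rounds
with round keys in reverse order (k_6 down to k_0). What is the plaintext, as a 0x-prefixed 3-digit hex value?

s_0 = ciphertext = 0x2F5
s_1 = InvRound(s_0, k_6) = 0x68E
s_2 = InvRound(s_1, k_5) = 0x3D6
s_3 = InvRound(s_2, k_4) = 0xC25
s_4 = InvRound(s_3, k_3) = 0x307
s_5 = InvRound(s_4, k_2) = 0xE29
s_6 = InvRound(s_5, k_1) = 0x930
s_7 = InvRound(s_6, k_0) = 0xF59

0xF59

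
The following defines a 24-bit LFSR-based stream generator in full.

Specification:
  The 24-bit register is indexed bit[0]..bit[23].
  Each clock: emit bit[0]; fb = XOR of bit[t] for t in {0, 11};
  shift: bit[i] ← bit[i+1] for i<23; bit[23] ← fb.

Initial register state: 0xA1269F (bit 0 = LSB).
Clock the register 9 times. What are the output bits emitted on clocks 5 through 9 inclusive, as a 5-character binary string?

reg_0 = 0xA1269F
clock 1: out=1, reg = 0xD0934F
clock 2: out=1, reg = 0xE849A7
clock 3: out=1, reg = 0x7424D3
clock 4: out=1, reg = 0xBA1269
clock 5: out=1, reg = 0xDD0934
clock 6: out=0, reg = 0xEE849A
clock 7: out=0, reg = 0x77424D
clock 8: out=1, reg = 0xBBA126
clock 9: out=0, reg = 0x5DD093

10010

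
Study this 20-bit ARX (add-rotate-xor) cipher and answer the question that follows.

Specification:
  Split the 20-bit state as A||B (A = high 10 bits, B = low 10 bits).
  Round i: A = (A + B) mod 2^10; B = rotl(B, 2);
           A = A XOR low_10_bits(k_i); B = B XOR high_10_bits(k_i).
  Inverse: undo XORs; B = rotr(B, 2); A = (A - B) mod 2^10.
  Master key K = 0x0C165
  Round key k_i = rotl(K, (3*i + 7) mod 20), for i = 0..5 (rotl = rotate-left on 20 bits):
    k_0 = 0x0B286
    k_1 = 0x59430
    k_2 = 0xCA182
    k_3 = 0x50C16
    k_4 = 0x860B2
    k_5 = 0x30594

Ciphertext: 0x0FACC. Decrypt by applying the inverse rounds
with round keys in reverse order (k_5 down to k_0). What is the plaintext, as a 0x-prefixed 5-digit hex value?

0xF4147

s_0 = ciphertext = 0x0FACC
s_1 = InvRound(s_0, k_5) = 0x09D83
s_2 = InvRound(s_1, k_4) = 0x2BFE6
s_3 = InvRound(s_2, k_3) = 0xC41A9
s_4 = InvRound(s_3, k_2) = 0x3C9A0
s_5 = InvRound(s_4, k_1) = 0xE4531
s_6 = InvRound(s_5, k_0) = 0xF4147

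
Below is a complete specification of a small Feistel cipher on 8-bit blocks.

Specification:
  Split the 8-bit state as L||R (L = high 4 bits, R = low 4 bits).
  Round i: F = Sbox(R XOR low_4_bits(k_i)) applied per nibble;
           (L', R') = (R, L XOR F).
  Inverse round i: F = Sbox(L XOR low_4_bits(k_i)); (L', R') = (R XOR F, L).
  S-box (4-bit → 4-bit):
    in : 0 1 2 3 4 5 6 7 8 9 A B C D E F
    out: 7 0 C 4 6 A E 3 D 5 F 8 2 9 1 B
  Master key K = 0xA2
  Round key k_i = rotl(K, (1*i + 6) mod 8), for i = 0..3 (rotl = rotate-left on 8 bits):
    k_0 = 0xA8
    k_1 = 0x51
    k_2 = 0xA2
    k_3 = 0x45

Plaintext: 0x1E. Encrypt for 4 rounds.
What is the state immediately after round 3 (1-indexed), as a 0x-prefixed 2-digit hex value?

s_0 = plaintext = 0x1E
s_1 = Round(s_0, k_0) = 0xEF
s_2 = Round(s_1, k_1) = 0xFF
s_3 = Round(s_2, k_2) = 0xF6
s_4 = Round(s_3, k_3) = 0x6B

0xF6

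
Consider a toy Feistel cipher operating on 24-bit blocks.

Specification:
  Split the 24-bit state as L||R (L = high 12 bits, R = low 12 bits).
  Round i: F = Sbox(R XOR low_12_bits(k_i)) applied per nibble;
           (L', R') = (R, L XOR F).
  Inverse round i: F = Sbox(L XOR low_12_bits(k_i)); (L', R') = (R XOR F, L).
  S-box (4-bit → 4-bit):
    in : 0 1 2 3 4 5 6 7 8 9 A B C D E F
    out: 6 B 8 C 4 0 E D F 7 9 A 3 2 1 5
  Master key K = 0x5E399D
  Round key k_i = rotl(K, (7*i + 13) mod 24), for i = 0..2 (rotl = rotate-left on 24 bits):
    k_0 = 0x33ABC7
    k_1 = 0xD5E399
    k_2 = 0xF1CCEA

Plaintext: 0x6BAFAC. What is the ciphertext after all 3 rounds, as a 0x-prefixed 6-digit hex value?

s_0 = plaintext = 0x6BAFAC
s_1 = Round(s_0, k_0) = 0xFAC250
s_2 = Round(s_1, k_1) = 0x25049B
s_3 = Round(s_2, k_2) = 0x49BD8B

0x49BD8B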